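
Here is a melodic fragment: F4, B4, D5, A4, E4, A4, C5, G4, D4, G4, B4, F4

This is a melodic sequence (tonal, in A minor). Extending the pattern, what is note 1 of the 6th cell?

A3

Grouping in 4s, the 1st note of each cell is F4, E4, D4.
Carrying that down a 2nd forward: C4 → B3 → A3.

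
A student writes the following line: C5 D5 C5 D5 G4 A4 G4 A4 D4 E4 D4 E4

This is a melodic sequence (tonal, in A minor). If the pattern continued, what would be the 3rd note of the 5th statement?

Grouping in 4s, the 3rd note of each cell is C5, G4, D4.
Extending down a 4th: A3 → E3.

E3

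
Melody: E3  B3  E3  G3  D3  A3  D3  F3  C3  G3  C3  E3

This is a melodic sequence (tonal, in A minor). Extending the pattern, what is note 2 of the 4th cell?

Grouping in 4s, the 2nd note of each cell is B3, A3, G3.
Each moves down a 2nd; the next is F3.

F3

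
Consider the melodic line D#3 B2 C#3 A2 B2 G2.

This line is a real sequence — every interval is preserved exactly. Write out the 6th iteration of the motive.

The 2-note cells begin on D#3, C#3, B2 — each down a 2nd from the last.
Continuing the starts: A2 → G2 → F2.
From F2 the exact shape gives F2 Db2.

F2 Db2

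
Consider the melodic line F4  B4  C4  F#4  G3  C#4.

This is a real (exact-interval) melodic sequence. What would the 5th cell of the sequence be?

The 2-note cells begin on F4, C4, G3 — each down a 4th from the last.
Extending down a 4th: D3 → A2.
From A2 the exact shape gives A2 D#3.

A2 D#3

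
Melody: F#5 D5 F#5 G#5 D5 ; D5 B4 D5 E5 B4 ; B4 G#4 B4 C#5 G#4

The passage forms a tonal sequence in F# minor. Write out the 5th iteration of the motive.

E4 C#4 E4 F#4 C#4

The 5-note cells begin on F#5, D5, B4 — each down a 3rd from the last.
Carrying on: G#4 → E4.
Statement 5 starts on E4 and keeps the same diatonic contour: E4 C#4 E4 F#4 C#4.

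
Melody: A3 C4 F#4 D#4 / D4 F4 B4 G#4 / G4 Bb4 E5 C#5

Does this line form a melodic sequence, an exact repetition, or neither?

Each 4-note cell is the previous one transposed up a 4th.

sequence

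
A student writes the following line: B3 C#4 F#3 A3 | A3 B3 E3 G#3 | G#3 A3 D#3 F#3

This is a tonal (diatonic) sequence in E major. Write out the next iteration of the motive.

Taking 4-note groups, the heads are B3, A3, G#3: the pattern moves down a 2nd.
From F#3 the diatonic shape gives F#3 G#3 C#3 E3.

F#3 G#3 C#3 E3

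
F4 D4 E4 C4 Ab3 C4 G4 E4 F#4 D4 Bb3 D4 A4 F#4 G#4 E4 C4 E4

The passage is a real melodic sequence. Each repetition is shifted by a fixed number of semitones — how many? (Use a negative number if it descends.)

With a 6-note motive the entries are F4, G4, A4, each up a 2nd from the previous.
Counting half-steps from F4 to G4: 2.

2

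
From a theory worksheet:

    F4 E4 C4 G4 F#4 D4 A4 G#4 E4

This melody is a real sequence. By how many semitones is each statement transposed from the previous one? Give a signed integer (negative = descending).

2

Taking 3-note groups, the heads are F4, G4, A4: the pattern moves up a 2nd.
F4→G4 is 67 − 65 = 2 semitones.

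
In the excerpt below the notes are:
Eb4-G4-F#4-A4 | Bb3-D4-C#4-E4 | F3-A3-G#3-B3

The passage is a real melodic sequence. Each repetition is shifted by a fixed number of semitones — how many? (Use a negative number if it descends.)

-5

The 4-note cells begin on Eb4, Bb3, F3 — each down a 4th from the last.
Counting half-steps from Eb4 to Bb3: -5.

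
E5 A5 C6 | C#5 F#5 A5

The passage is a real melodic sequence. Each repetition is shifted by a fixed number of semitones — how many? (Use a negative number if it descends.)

-3

Taking 3-note groups, the heads are E5, C#5: the pattern moves down a 3rd.
E5 to C#5 spans -3 semitones.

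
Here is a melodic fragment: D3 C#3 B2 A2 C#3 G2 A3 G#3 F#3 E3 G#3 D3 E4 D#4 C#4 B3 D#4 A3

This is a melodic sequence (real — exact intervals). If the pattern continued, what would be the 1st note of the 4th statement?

The unit is 6 notes. Position-1 pitches of the 3 shown cells: D3, A3, E4.
One more up a 5th gives B4.

B4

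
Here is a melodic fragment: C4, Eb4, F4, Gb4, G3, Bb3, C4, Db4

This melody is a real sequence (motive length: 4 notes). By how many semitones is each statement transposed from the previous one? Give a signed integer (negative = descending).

Unit = 4 notes; the statements start on C4, G3, moving down a 4th each time.
Counting half-steps from C4 to G3: -5.

-5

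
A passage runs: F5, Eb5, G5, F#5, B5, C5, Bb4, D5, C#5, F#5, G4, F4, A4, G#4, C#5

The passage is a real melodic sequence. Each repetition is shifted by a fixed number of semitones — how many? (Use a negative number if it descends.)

-5

Unit = 5 notes; the statements start on F5, C5, G4, moving down a 4th each time.
F5 to C5 spans -5 semitones.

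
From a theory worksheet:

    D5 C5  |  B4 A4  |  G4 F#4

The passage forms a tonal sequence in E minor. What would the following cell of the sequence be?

Unit = 2 notes; the statements start on D5, B4, G4, moving down a 3rd each time.
So cell 4 is E4 D4.

E4 D4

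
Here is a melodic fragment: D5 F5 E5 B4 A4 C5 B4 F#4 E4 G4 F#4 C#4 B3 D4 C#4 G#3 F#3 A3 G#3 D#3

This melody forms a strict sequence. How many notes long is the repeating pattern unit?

20 notes total. Splitting into 5 groups of 4:
D5 F5 E5 B4 | A4 C5 B4 F#4 | E4 G4 F#4 C#4 | B3 D4 C#4 G#3 | F#3 A3 G#3 D#3
Each cell is the previous one down a 4th — so the unit is 4 notes.

4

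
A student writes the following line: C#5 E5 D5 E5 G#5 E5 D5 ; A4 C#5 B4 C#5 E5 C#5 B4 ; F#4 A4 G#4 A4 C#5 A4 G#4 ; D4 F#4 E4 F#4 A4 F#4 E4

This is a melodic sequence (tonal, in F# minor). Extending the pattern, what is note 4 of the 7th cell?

G#3

Grouping in 7s, the 4th note of each cell is E5, C#5, A4, F#4.
Extending down a 3rd: D4 → B3 → G#3.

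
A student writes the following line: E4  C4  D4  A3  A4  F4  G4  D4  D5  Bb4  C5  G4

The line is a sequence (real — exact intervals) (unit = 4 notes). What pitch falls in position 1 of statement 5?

C6

With 4-note cells, note 1 of each statement runs E4, A4, D5.
Each moves up a 4th. Continuing: G5 → C6.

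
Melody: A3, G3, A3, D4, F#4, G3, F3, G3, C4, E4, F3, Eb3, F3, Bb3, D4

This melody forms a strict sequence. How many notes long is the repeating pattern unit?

5

15 notes total. Splitting into 3 groups of 5:
A3 G3 A3 D4 F#4 | G3 F3 G3 C4 E4 | F3 Eb3 F3 Bb3 D4
That's a consistent down a 2nd shift per cell, and no other grouping gives one.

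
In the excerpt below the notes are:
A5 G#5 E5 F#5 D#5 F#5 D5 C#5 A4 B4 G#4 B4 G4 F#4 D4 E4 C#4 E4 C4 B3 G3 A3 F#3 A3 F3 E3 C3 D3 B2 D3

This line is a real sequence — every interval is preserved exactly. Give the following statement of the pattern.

The 6-note cells begin on A5, D5, G4, C4, F3 — each down a 5th from the last.
From Bb2 the exact shape gives Bb2 A2 F2 G2 E2 G2.

Bb2 A2 F2 G2 E2 G2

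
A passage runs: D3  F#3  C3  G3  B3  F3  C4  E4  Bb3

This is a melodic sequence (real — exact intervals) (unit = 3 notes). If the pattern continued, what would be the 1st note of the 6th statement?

Eb5

With 3-note cells, note 1 of each statement runs D3, G3, C4.
Carrying that up a 4th forward: F4 → Bb4 → Eb5.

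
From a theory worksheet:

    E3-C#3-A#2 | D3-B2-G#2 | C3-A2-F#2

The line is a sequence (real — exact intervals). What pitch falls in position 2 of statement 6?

Grouping in 3s, the 2nd note of each cell is C#3, B2, A2.
Each moves down a 2nd. Continuing: G2 → F2 → Eb2.

Eb2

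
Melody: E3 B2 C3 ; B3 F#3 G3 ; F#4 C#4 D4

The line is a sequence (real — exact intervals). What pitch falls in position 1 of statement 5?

With 3-note cells, note 1 of each statement runs E3, B3, F#4.
Carrying that up a 5th forward: C#5 → G#5.

G#5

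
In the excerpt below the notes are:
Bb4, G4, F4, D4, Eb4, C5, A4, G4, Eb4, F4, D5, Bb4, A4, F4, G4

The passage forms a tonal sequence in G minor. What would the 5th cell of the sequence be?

F5 D5 C5 A4 Bb4

Taking 5-note groups, the heads are Bb4, C5, D5: the pattern moves up a 2nd.
Continuing the starts: Eb5 → F5.
Statement 5 starts on F5 and keeps the same diatonic contour: F5 D5 C5 A4 Bb4.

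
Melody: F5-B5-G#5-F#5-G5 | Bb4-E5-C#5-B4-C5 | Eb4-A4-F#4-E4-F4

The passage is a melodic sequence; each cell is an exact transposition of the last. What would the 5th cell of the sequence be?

The 5-note cells begin on F5, Bb4, Eb4 — each down a 5th from the last.
Continuing the starts: Ab3 → Db3.
So cell 5 is Db3 G3 E3 D3 Eb3.

Db3 G3 E3 D3 Eb3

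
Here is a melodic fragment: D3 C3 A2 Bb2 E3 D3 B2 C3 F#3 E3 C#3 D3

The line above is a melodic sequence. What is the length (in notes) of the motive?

Try groups of 4 (3 cells in 12 notes):
D3 C3 A2 Bb2 | E3 D3 B2 C3 | F#3 E3 C#3 D3
That's a consistent up a 2nd shift per cell, and no other grouping gives one.

4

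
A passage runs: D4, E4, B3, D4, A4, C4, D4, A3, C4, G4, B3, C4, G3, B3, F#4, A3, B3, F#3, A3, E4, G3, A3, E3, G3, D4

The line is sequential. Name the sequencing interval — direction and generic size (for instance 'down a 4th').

down a 2nd

With a 5-note motive the entries are D4, C4, B3, A3, G3, each down a 2nd from the previous.
From D4 to C4: down a 2nd.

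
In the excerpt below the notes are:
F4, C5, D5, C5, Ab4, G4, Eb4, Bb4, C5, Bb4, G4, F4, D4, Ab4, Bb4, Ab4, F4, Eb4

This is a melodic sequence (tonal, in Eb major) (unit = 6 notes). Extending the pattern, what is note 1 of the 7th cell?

Grouping in 6s, the 1st note of each cell is F4, Eb4, D4.
Extending down a 2nd: C4 → Bb3 → Ab3 → G3.

G3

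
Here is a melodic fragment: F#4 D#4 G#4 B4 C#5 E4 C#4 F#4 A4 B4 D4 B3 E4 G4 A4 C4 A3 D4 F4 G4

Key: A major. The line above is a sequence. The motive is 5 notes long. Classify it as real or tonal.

real

Each cell has the same semitone pattern (-3, 5, 3, 2) — intervals are preserved exactly.
And D#4 lies outside A major, so the sequence is real rather than tonal.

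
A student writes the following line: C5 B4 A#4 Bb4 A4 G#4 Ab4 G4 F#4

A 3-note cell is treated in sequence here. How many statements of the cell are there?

3

9 notes in groups of 3 gives 9/3 = 3 statements.
Starts: C5, Bb4, Ab4 — each down a 2nd.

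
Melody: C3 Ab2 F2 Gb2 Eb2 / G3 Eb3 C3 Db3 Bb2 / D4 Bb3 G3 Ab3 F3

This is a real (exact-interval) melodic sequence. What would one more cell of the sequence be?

A4 F4 D4 Eb4 C4

With a 5-note motive the entries are C3, G3, D4, each up a 5th from the previous.
From A4 the exact shape gives A4 F4 D4 Eb4 C4.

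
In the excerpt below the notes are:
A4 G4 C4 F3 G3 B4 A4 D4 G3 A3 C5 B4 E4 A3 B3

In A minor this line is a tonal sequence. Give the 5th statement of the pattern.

The 5-note cells begin on A4, B4, C5 — each up a 2nd from the last.
Carrying on: D5 → E5.
Statement 5 starts on E5 and keeps the same diatonic contour: E5 D5 G4 C4 D4.

E5 D5 G4 C4 D4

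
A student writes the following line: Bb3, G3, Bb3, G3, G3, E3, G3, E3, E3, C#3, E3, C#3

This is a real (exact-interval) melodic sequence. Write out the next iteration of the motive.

C#3 A#2 C#3 A#2

Taking 4-note groups, the heads are Bb3, G3, E3: the pattern moves down a 3rd.
From C#3 the exact shape gives C#3 A#2 C#3 A#2.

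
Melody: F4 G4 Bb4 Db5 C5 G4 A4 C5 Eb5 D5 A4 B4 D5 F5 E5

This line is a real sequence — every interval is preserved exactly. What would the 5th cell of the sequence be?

C#5 D#5 F#5 A5 G#5

The 5-note cells begin on F4, G4, A4 — each up a 2nd from the last.
Extending up a 2nd: B4 → C#5.
Statement 5 starts on C#5 and keeps the same exact contour: C#5 D#5 F#5 A5 G#5.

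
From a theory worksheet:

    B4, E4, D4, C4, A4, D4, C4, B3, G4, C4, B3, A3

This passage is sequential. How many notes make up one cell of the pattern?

4

Try groups of 4 (3 cells in 12 notes):
B4 E4 D4 C4 | A4 D4 C4 B3 | G4 C4 B3 A3
That's a consistent down a 2nd shift per cell, and no other grouping gives one.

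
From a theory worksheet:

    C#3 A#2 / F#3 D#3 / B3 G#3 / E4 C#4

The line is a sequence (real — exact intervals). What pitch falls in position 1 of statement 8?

C6

Grouping in 2s, the 1st note of each cell is C#3, F#3, B3, E4.
Carrying that up a 4th forward: A4 → D5 → G5 → C6.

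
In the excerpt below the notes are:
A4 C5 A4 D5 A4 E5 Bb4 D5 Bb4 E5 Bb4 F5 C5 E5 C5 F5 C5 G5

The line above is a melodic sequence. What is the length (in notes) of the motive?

Try groups of 6 (3 cells in 18 notes):
A4 C5 A4 D5 A4 E5 | Bb4 D5 Bb4 E5 Bb4 F5 | C5 E5 C5 F5 C5 G5
Each cell is the previous one up a 2nd — so the unit is 6 notes.

6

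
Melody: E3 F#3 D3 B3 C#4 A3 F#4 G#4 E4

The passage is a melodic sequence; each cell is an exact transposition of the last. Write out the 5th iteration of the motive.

G#5 A#5 F#5

The 3-note cells begin on E3, B3, F#4 — each up a 5th from the last.
Extending up a 5th: C#5 → G#5.
Statement 5 starts on G#5 and keeps the same exact contour: G#5 A#5 F#5.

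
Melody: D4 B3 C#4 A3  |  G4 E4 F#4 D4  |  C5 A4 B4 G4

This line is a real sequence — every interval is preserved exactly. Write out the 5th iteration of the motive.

Bb5 G5 A5 F5

Unit = 4 notes; the statements start on D4, G4, C5, moving up a 4th each time.
Extending up a 4th: F5 → Bb5.
Statement 5 starts on Bb5 and keeps the same exact contour: Bb5 G5 A5 F5.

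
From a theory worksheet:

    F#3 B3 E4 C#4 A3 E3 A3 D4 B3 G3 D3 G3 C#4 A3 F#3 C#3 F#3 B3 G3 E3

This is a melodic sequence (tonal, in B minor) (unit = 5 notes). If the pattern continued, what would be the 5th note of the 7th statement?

B2

Grouping in 5s, the 5th note of each cell is A3, G3, F#3, E3.
Extending down a 2nd: D3 → C#3 → B2.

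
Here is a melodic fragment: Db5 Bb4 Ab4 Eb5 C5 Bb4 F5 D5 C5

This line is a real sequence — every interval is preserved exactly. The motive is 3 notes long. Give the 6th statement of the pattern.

B5 G#5 F#5

Unit = 3 notes; the statements start on Db5, Eb5, F5, moving up a 2nd each time.
Continuing the starts: G5 → A5 → B5.
So cell 6 is B5 G#5 F#5.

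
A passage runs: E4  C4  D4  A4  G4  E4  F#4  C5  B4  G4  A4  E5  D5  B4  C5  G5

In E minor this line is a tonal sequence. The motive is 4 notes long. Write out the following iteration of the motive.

F#5 D5 E5 B5

Unit = 4 notes; the statements start on E4, G4, B4, D5, moving up a 3rd each time.
From F#5 the diatonic shape gives F#5 D5 E5 B5.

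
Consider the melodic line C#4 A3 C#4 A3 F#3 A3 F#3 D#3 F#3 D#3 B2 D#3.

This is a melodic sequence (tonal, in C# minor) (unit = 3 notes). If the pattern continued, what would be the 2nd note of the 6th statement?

E2

With 3-note cells, note 2 of each statement runs A3, F#3, D#3, B2.
Each moves down a 3rd. Continuing: G#2 → E2.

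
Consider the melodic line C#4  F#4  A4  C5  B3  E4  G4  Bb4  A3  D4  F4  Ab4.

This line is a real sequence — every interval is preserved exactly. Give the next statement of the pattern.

G3 C4 Eb4 Gb4

The 4-note cells begin on C#4, B3, A3 — each down a 2nd from the last.
From G3 the exact shape gives G3 C4 Eb4 Gb4.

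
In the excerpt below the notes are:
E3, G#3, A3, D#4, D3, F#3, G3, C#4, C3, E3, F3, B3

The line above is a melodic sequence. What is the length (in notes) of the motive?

12 notes total. Splitting into 3 groups of 4:
E3 G#3 A3 D#4 | D3 F#3 G3 C#4 | C3 E3 F3 B3
Every group is a transposition down a 2nd of the one before; no shorter unit works.

4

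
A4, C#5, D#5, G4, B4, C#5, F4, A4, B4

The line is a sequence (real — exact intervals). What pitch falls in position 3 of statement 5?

G4

Grouping in 3s, the 3rd note of each cell is D#5, C#5, B4.
Each moves down a 2nd. Continuing: A4 → G4.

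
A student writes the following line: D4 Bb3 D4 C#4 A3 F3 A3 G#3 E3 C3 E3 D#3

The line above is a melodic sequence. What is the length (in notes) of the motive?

4

There are 12 notes; a 4-note unit gives 3 cells:
D4 Bb3 D4 C#4 | A3 F3 A3 G#3 | E3 C3 E3 D#3
Each cell is the previous one down a 4th — so the unit is 4 notes.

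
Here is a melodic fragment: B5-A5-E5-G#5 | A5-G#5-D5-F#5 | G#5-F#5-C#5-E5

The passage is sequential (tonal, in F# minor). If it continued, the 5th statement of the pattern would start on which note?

E5

With a 4-note motive the entries are B5, A5, G#5, each down a 2nd from the previous.
Extending the heads down a 2nd: F#5 → E5.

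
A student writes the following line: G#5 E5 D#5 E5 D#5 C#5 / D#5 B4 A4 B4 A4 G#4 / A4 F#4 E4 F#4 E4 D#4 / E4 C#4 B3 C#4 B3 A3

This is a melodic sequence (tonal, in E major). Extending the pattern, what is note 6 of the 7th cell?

The unit is 6 notes. Position-6 pitches of the 4 shown cells: C#5, G#4, D#4, A3.
Extending down a 4th: E3 → B2 → F#2.

F#2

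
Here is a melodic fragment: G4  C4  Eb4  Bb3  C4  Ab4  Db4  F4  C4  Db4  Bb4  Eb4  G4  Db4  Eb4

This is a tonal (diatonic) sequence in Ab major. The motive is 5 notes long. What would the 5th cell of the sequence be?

Unit = 5 notes; the statements start on G4, Ab4, Bb4, moving up a 2nd each time.
Carrying on: C5 → Db5.
So cell 5 is Db5 G4 Bb4 F4 G4.

Db5 G4 Bb4 F4 G4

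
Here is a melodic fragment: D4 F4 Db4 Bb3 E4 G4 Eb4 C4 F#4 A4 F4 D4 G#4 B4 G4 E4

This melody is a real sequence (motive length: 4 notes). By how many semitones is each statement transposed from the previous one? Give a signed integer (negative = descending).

2

Taking 4-note groups, the heads are D4, E4, F#4, G#4: the pattern moves up a 2nd.
D4 to E4 spans +2 semitones.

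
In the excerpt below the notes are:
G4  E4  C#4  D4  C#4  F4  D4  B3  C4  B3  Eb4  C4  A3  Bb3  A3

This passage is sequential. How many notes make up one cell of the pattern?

5

There are 15 notes; a 5-note unit gives 3 cells:
G4 E4 C#4 D4 C#4 | F4 D4 B3 C4 B3 | Eb4 C4 A3 Bb3 A3
That's a consistent down a 2nd shift per cell, and no other grouping gives one.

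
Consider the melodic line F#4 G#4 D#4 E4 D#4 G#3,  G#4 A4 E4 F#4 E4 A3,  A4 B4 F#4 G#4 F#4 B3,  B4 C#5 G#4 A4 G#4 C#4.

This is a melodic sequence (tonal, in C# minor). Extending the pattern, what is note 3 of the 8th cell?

With 6-note cells, note 3 of each statement runs D#4, E4, F#4, G#4.
Extending up a 2nd: A4 → B4 → C#5 → D#5.

D#5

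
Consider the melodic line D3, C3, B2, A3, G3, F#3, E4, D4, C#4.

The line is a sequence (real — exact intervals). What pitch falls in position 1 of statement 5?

Grouping in 3s, the 1st note of each cell is D3, A3, E4.
Each moves up a 5th. Continuing: B4 → F#5.

F#5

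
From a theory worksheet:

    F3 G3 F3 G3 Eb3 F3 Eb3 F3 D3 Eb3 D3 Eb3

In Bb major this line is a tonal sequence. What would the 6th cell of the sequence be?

With a 4-note motive the entries are F3, Eb3, D3, each down a 2nd from the previous.
Continuing the starts: C3 → Bb2 → A2.
Statement 6 starts on A2 and keeps the same diatonic contour: A2 Bb2 A2 Bb2.

A2 Bb2 A2 Bb2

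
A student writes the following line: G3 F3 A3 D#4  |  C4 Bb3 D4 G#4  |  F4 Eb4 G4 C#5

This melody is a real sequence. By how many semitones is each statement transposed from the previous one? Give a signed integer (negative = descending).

5

Taking 4-note groups, the heads are G3, C4, F4: the pattern moves up a 4th.
Counting half-steps from G3 to C4: 5.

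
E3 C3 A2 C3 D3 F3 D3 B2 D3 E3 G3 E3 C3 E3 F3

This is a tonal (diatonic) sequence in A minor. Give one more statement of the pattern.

A3 F3 D3 F3 G3

Unit = 5 notes; the statements start on E3, F3, G3, moving up a 2nd each time.
Statement 4 starts on A3 and keeps the same diatonic contour: A3 F3 D3 F3 G3.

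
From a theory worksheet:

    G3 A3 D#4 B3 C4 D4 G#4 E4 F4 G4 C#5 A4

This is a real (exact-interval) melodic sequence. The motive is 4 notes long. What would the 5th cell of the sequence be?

Eb5 F5 B5 G5

Unit = 4 notes; the statements start on G3, C4, F4, moving up a 4th each time.
Continuing the starts: Bb4 → Eb5.
From Eb5 the exact shape gives Eb5 F5 B5 G5.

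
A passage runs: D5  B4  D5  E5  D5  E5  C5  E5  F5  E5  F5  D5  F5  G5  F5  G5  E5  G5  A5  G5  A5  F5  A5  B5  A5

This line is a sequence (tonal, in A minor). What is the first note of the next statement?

B5

Taking 5-note groups, the heads are D5, E5, F5, G5, A5: the pattern moves up a 2nd.
One more step up a 2nd gives B5.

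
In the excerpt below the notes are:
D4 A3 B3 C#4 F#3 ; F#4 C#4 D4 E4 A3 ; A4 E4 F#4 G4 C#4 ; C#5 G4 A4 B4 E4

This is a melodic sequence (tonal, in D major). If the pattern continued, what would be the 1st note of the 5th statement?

E5

With 5-note cells, note 1 of each statement runs D4, F#4, A4, C#5.
Each moves up a 3rd; the next is E5.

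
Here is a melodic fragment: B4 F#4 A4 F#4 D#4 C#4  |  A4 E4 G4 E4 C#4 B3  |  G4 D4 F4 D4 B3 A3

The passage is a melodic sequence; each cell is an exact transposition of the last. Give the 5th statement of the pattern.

Eb4 Bb3 Db4 Bb3 G3 F3

With a 6-note motive the entries are B4, A4, G4, each down a 2nd from the previous.
Carrying on: F4 → Eb4.
So cell 5 is Eb4 Bb3 Db4 Bb3 G3 F3.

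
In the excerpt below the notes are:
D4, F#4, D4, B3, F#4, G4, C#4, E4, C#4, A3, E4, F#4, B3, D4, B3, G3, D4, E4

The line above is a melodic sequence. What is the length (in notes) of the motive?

6

Try groups of 6 (3 cells in 18 notes):
D4 F#4 D4 B3 F#4 G4 | C#4 E4 C#4 A3 E4 F#4 | B3 D4 B3 G3 D4 E4
Every group is a transposition down a 2nd of the one before; no shorter unit works.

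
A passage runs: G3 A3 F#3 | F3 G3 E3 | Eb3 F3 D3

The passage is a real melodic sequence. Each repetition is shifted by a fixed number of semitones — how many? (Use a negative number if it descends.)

-2

Unit = 3 notes; the statements start on G3, F3, Eb3, moving down a 2nd each time.
G3→F3 is 53 − 55 = -2 semitones.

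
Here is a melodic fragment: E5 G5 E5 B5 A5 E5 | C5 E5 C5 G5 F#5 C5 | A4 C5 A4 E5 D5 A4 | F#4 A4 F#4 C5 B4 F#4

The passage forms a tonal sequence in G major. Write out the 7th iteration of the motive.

G3 B3 G3 D4 C4 G3

Taking 6-note groups, the heads are E5, C5, A4, F#4: the pattern moves down a 3rd.
Continuing the starts: D4 → B3 → G3.
From G3 the diatonic shape gives G3 B3 G3 D4 C4 G3.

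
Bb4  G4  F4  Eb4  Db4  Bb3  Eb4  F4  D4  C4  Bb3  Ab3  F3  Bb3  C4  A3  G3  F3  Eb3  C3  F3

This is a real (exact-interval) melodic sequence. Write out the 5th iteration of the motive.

D3 B2 A2 G2 F2 D2 G2

Taking 7-note groups, the heads are Bb4, F4, C4: the pattern moves down a 4th.
Continuing the starts: G3 → D3.
So cell 5 is D3 B2 A2 G2 F2 D2 G2.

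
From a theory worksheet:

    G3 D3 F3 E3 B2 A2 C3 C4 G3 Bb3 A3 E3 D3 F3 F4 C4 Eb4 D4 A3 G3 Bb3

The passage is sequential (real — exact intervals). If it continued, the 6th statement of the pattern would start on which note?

Ab5

Taking 7-note groups, the heads are G3, C4, F4: the pattern moves up a 4th.
Extending the heads up a 4th: Bb4 → Eb5 → Ab5.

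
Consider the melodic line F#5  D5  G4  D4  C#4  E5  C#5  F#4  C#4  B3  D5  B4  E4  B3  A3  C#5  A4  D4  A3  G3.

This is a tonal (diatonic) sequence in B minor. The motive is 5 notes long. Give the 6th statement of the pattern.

A4 F#4 B3 F#3 E3

The 5-note cells begin on F#5, E5, D5, C#5 — each down a 2nd from the last.
Carrying on: B4 → A4.
Statement 6 starts on A4 and keeps the same diatonic contour: A4 F#4 B3 F#3 E3.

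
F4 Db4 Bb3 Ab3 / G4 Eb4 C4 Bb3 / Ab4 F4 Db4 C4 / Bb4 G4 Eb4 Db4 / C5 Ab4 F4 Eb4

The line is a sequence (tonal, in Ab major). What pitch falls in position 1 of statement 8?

F5

The unit is 4 notes. Position-1 pitches of the 5 shown cells: F4, G4, Ab4, Bb4, C5.
Each moves up a 2nd. Continuing: Db5 → Eb5 → F5.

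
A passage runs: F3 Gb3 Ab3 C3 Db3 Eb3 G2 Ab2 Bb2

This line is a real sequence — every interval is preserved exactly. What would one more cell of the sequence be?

The 3-note cells begin on F3, C3, G2 — each down a 4th from the last.
Statement 4 starts on D2 and keeps the same exact contour: D2 Eb2 F2.

D2 Eb2 F2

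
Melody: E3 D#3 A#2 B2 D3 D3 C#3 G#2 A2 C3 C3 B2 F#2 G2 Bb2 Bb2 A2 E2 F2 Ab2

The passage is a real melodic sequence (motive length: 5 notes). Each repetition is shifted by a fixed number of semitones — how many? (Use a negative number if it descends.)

With a 5-note motive the entries are E3, D3, C3, Bb2, each down a 2nd from the previous.
Counting half-steps from E3 to D3: -2.

-2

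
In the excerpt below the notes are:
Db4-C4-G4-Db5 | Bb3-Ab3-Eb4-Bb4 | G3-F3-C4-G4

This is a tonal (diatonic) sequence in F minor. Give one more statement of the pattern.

Unit = 4 notes; the statements start on Db4, Bb3, G3, moving down a 3rd each time.
So cell 4 is Eb3 Db3 Ab3 Eb4.

Eb3 Db3 Ab3 Eb4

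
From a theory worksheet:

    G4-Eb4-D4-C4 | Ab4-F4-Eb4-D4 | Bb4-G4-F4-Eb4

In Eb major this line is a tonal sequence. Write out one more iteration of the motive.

Taking 4-note groups, the heads are G4, Ab4, Bb4: the pattern moves up a 2nd.
From C5 the diatonic shape gives C5 Ab4 G4 F4.

C5 Ab4 G4 F4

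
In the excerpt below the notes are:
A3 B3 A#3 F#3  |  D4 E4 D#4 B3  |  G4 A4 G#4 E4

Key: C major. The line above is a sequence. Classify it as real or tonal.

real

Each cell has the same semitone pattern (2, -1, -4) — intervals are preserved exactly.
And A#3 lies outside C major, so the sequence is real rather than tonal.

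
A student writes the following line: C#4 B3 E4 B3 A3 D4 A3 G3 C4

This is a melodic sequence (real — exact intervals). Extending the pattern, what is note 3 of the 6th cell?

Gb3

The unit is 3 notes. Position-3 pitches of the 3 shown cells: E4, D4, C4.
Carrying that down a 2nd forward: Bb3 → Ab3 → Gb3.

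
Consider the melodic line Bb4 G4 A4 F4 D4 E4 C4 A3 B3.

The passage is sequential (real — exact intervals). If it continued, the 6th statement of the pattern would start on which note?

Taking 3-note groups, the heads are Bb4, F4, C4: the pattern moves down a 4th.
Extending the heads down a 4th: G3 → D3 → A2.

A2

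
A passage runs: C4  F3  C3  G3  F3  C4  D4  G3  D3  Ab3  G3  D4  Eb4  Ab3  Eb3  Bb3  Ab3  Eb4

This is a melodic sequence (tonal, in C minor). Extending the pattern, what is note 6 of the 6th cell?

Grouping in 6s, the 6th note of each cell is C4, D4, Eb4.
Extending up a 2nd: F4 → G4 → Ab4.

Ab4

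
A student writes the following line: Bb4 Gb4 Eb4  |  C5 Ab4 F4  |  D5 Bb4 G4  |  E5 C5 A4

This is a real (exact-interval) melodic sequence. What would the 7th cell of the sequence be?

Taking 3-note groups, the heads are Bb4, C5, D5, E5: the pattern moves up a 2nd.
Extending up a 2nd: F#5 → G#5 → A#5.
So cell 7 is A#5 F#5 D#5.

A#5 F#5 D#5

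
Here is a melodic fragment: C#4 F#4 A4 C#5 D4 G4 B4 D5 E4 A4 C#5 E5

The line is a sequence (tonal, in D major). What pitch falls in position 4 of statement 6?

A5

With 4-note cells, note 4 of each statement runs C#5, D5, E5.
Carrying that up a 2nd forward: F#5 → G5 → A5.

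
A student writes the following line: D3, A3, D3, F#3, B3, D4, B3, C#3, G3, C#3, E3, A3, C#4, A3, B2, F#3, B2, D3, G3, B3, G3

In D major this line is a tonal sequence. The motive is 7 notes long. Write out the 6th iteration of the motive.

F#2 C#3 F#2 A2 D3 F#3 D3

Unit = 7 notes; the statements start on D3, C#3, B2, moving down a 2nd each time.
Carrying on: A2 → G2 → F#2.
So cell 6 is F#2 C#3 F#2 A2 D3 F#3 D3.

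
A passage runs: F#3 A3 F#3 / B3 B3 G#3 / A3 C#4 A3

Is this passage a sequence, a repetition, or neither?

Note 1 of cell 2 is B3; if this were a sequence it would be G#3. No unit length gives a consistent transposition pattern.

neither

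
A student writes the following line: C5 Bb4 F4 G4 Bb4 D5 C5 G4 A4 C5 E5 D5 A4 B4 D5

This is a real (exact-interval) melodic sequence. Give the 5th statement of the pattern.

G#5 F#5 C#5 D#5 F#5

The 5-note cells begin on C5, D5, E5 — each up a 2nd from the last.
Extending up a 2nd: F#5 → G#5.
So cell 5 is G#5 F#5 C#5 D#5 F#5.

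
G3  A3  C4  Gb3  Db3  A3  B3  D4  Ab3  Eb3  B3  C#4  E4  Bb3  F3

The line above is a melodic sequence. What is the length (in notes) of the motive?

5

There are 15 notes; a 5-note unit gives 3 cells:
G3 A3 C4 Gb3 Db3 | A3 B3 D4 Ab3 Eb3 | B3 C#4 E4 Bb3 F3
That's a consistent up a 2nd shift per cell, and no other grouping gives one.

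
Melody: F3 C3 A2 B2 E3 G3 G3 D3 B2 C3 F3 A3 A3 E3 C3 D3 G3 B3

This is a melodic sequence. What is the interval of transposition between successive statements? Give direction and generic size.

up a 2nd

The 6-note cells begin on F3, G3, A3 — each up a 2nd from the last.
F3 to G3 is up a 2nd.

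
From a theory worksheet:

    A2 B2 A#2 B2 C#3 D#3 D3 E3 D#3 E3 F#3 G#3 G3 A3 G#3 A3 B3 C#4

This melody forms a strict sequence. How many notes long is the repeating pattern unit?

6

Try groups of 6 (3 cells in 18 notes):
A2 B2 A#2 B2 C#3 D#3 | D3 E3 D#3 E3 F#3 G#3 | G3 A3 G#3 A3 B3 C#4
Every group is a transposition up a 4th of the one before; no shorter unit works.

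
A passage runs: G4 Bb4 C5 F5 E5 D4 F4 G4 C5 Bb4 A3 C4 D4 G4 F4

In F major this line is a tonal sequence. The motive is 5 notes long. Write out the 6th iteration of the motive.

Unit = 5 notes; the statements start on G4, D4, A3, moving down a 4th each time.
Extending down a 4th: E3 → Bb2 → F2.
So cell 6 is F2 A2 Bb2 E3 D3.

F2 A2 Bb2 E3 D3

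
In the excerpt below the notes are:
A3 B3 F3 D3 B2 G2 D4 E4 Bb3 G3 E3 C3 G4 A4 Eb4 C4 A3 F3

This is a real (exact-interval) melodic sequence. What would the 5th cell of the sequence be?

F5 G5 Db5 Bb4 G4 Eb4

With a 6-note motive the entries are A3, D4, G4, each up a 4th from the previous.
Continuing the starts: C5 → F5.
From F5 the exact shape gives F5 G5 Db5 Bb4 G4 Eb4.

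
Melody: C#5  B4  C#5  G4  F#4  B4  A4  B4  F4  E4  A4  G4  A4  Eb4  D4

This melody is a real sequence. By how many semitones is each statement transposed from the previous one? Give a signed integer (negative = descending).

-2

Taking 5-note groups, the heads are C#5, B4, A4: the pattern moves down a 2nd.
Counting half-steps from C#5 to B4: -2.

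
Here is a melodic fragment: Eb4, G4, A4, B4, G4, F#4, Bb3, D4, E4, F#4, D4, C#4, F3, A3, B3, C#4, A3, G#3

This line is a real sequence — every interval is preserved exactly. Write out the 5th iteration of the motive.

Taking 6-note groups, the heads are Eb4, Bb3, F3: the pattern moves down a 4th.
Carrying on: C3 → G2.
Statement 5 starts on G2 and keeps the same exact contour: G2 B2 C#3 D#3 B2 A#2.

G2 B2 C#3 D#3 B2 A#2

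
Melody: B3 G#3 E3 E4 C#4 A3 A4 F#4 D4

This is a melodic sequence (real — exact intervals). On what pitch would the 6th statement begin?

C6

The 3-note cells begin on B3, E4, A4 — each up a 4th from the last.
Continuing: D5 → G5 → C6. Statement 6 starts on C6.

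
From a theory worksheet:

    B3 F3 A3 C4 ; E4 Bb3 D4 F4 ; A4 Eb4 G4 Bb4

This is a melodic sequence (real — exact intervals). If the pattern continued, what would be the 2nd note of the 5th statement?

With 4-note cells, note 2 of each statement runs F3, Bb3, Eb4.
Extending up a 4th: Ab4 → Db5.

Db5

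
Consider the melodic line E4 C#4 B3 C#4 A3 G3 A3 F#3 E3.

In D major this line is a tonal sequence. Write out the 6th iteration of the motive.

With a 3-note motive the entries are E4, C#4, A3, each down a 3rd from the previous.
Continuing the starts: F#3 → D3 → B2.
Statement 6 starts on B2 and keeps the same diatonic contour: B2 G2 F#2.

B2 G2 F#2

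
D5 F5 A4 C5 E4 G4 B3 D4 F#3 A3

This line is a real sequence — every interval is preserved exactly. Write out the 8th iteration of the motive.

Taking 2-note groups, the heads are D5, A4, E4, B3, F#3: the pattern moves down a 4th.
Continuing the starts: C#3 → G#2 → D#2.
Statement 8 starts on D#2 and keeps the same exact contour: D#2 F#2.

D#2 F#2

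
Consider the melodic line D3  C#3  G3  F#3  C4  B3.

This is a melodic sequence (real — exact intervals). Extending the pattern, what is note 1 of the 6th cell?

Grouping in 2s, the 1st note of each cell is D3, G3, C4.
Carrying that up a 4th forward: F4 → Bb4 → Eb5.

Eb5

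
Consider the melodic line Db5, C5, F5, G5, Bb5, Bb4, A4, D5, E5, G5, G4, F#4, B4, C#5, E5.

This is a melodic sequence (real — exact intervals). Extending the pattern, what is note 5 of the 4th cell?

Grouping in 5s, the 5th note of each cell is Bb5, G5, E5.
Each moves down a 3rd; the next is C#5.

C#5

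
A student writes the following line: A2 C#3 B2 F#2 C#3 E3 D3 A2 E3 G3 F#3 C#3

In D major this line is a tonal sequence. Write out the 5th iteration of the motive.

Unit = 4 notes; the statements start on A2, C#3, E3, moving up a 3rd each time.
Carrying on: G3 → B3.
So cell 5 is B3 D4 C#4 G3.

B3 D4 C#4 G3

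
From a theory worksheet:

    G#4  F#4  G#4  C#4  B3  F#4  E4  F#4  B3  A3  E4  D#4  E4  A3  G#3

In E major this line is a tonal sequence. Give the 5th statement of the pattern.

Unit = 5 notes; the statements start on G#4, F#4, E4, moving down a 2nd each time.
Extending down a 2nd: D#4 → C#4.
Statement 5 starts on C#4 and keeps the same diatonic contour: C#4 B3 C#4 F#3 E3.

C#4 B3 C#4 F#3 E3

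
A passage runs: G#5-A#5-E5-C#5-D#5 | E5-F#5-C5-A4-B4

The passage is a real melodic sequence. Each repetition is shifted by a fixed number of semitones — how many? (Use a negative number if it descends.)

Unit = 5 notes; the statements start on G#5, E5, moving down a 3rd each time.
G#5→E5 is 76 − 80 = -4 semitones.

-4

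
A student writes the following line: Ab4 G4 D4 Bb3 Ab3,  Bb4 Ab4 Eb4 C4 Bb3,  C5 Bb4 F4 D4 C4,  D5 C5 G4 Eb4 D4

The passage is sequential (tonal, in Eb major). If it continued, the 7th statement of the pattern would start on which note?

The 5-note cells begin on Ab4, Bb4, C5, D5 — each up a 2nd from the last.
Continuing: Eb5 → F5 → G5. Statement 7 starts on G5.

G5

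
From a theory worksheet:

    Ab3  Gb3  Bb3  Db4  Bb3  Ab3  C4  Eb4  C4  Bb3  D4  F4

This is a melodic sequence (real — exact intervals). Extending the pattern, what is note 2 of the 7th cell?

F#4

Grouping in 4s, the 2nd note of each cell is Gb3, Ab3, Bb3.
Each moves up a 2nd. Continuing: C4 → D4 → E4 → F#4.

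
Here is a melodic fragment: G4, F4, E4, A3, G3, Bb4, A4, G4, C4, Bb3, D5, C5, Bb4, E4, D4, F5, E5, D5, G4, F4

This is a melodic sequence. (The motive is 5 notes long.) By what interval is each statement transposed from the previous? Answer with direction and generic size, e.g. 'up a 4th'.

up a 3rd

With a 5-note motive the entries are G4, Bb4, D5, F5, each up a 3rd from the previous.
G4 to Bb4 is up a 3rd.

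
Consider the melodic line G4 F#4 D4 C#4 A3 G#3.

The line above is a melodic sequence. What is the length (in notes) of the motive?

2

There are 6 notes; a 2-note unit gives 3 cells:
G4 F#4 | D4 C#4 | A3 G#3
That's a consistent down a 4th shift per cell, and no other grouping gives one.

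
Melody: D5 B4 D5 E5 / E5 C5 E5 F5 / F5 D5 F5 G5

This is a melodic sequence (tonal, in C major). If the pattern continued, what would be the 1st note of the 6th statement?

B5

With 4-note cells, note 1 of each statement runs D5, E5, F5.
Extending up a 2nd: G5 → A5 → B5.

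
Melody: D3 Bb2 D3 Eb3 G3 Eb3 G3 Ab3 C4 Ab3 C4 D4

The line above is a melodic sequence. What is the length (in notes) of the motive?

4

12 notes total. Splitting into 3 groups of 4:
D3 Bb2 D3 Eb3 | G3 Eb3 G3 Ab3 | C4 Ab3 C4 D4
Every group is a transposition up a 4th of the one before; no shorter unit works.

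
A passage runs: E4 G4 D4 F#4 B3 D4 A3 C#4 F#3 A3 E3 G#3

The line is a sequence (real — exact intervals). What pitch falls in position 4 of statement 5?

A#2

Grouping in 4s, the 4th note of each cell is F#4, C#4, G#3.
Carrying that down a 4th forward: D#3 → A#2.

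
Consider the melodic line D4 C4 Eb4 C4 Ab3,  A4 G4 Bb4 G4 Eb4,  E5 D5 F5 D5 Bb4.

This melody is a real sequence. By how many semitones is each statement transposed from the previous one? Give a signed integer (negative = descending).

7

The 5-note cells begin on D4, A4, E5 — each up a 5th from the last.
D4 to A4 spans +7 semitones.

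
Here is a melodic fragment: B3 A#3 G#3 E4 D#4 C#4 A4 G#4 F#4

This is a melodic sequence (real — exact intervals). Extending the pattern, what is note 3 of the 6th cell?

Grouping in 3s, the 3rd note of each cell is G#3, C#4, F#4.
Carrying that up a 4th forward: B4 → E5 → A5.

A5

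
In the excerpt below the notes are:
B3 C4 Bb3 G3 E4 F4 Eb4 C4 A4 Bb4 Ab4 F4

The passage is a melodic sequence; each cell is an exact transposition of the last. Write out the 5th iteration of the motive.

G5 Ab5 Gb5 Eb5

Unit = 4 notes; the statements start on B3, E4, A4, moving up a 4th each time.
Carrying on: D5 → G5.
From G5 the exact shape gives G5 Ab5 Gb5 Eb5.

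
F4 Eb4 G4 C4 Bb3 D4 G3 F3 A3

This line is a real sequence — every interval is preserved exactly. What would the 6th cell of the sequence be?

With a 3-note motive the entries are F4, C4, G3, each down a 4th from the previous.
Extending down a 4th: D3 → A2 → E2.
So cell 6 is E2 D2 F#2.

E2 D2 F#2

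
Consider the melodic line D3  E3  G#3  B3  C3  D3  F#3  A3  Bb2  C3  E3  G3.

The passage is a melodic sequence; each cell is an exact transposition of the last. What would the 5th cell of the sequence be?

Gb2 Ab2 C3 Eb3

The 4-note cells begin on D3, C3, Bb2 — each down a 2nd from the last.
Extending down a 2nd: Ab2 → Gb2.
Statement 5 starts on Gb2 and keeps the same exact contour: Gb2 Ab2 C3 Eb3.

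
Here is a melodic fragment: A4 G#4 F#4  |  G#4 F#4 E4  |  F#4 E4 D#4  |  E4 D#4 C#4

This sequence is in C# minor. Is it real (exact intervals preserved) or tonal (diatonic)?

Every note is diatonic to C# minor.
Cell 1 has -1 semitones from note 1 to 2, but cell 2 has -2 — the interval quality changes while the contour stays the same, which is the hallmark of a tonal sequence.

tonal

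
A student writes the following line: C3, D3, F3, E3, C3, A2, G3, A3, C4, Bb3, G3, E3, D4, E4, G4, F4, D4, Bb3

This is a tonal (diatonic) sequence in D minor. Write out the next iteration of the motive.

A4 Bb4 D5 C5 A4 F4

With a 6-note motive the entries are C3, G3, D4, each up a 5th from the previous.
From A4 the diatonic shape gives A4 Bb4 D5 C5 A4 F4.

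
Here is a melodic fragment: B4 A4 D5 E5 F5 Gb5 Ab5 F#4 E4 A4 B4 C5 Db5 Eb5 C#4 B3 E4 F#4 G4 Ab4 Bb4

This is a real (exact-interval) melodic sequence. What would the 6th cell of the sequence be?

A#2 G#2 C#3 D#3 E3 F3 G3

The 7-note cells begin on B4, F#4, C#4 — each down a 4th from the last.
Extending down a 4th: G#3 → D#3 → A#2.
So cell 6 is A#2 G#2 C#3 D#3 E3 F3 G3.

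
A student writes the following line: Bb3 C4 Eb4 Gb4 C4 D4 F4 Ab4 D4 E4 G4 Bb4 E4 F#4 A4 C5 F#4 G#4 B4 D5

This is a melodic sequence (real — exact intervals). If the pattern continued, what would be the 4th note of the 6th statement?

Grouping in 4s, the 4th note of each cell is Gb4, Ab4, Bb4, C5, D5.
From D5, up a 2nd gives E5.

E5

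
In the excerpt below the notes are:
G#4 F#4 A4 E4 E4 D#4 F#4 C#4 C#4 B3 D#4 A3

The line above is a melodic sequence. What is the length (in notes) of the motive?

4

Try groups of 4 (3 cells in 12 notes):
G#4 F#4 A4 E4 | E4 D#4 F#4 C#4 | C#4 B3 D#4 A3
That's a consistent down a 3rd shift per cell, and no other grouping gives one.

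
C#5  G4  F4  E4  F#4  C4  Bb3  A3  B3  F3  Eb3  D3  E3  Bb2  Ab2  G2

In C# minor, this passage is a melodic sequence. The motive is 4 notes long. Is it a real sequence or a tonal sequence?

Each cell has the same semitone pattern (-6, -2, -1) — intervals are preserved exactly.
And G4 lies outside C# minor, so the sequence is real rather than tonal.

real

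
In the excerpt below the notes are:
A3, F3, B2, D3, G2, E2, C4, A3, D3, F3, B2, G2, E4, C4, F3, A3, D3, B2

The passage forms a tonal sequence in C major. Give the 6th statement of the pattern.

D5 B4 E4 G4 C4 A3

The 6-note cells begin on A3, C4, E4 — each up a 3rd from the last.
Continuing the starts: G4 → B4 → D5.
Statement 6 starts on D5 and keeps the same diatonic contour: D5 B4 E4 G4 C4 A3.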